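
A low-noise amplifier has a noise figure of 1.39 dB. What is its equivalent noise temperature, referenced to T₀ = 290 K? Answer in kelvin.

F = 10^(1.39/10) = 1.37721
T_e = (F − 1)·T₀ = (1.37721 − 1) × 290 = 109 K

109 K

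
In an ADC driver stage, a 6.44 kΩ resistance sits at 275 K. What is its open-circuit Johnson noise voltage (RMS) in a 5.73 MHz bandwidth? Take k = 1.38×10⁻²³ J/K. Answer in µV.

23.7 µV

V_n = √(4kTRB)
4kTRB = 4 × 1.38×10⁻²³ × 275 × 6.44×10³ × 5.73×10⁶ = 5.60×10⁻¹⁰ V²
V_n = √(5.60×10⁻¹⁰) = 2.37×10⁻⁵ V = 23.7 µV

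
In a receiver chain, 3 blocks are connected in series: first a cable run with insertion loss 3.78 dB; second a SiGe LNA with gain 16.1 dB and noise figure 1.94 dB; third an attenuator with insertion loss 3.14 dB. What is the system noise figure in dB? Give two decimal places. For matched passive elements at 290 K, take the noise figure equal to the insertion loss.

5.79 dB

Convert to linear (a loss of L dB is a gain of −L dB): F_i = 10^(NF_i/10), G_i = 10^(G_i,dB/10)
  Stage 1: F_1 = 10^(3.78/10) = 2.388, G_1 = 10^(−3.78/10) = 0.4188
  Stage 2: F_2 = 10^(1.94/10) = 1.563, G_2 = 10^(16.1/10) = 40.74
  Stage 3: F_3 = 10^(3.14/10) = 2.061, G_3 = 10^(−3.14/10) = 0.4853
Friis cascade:
  F = 2.388 + (1.563 − 1)/0.4188 + (2.061 − 1)/17.06 = 3.795
NF = 10 log₁₀(3.795) = 5.79 dB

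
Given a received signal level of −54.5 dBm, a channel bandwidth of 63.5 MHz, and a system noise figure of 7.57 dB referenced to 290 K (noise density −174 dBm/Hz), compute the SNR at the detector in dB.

33.9 dB

Noise floor: N = −174 + 10 log₁₀(B) + NF
10 log₁₀(6.35×10⁷) = 78.03 dB
N = −174 + 78.03 + 7.57 = −88.40 dBm
SNR = P_sig − N = −54.5 − (−88.40) = 33.90 dB → 33.9 dB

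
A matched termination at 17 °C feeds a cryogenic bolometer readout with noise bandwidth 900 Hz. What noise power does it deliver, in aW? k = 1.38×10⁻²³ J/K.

T = 17 °C + 273.15 = 290.15 K
P_n = kTB = 1.38×10⁻²³ × 290.15 × 9.00×10² = 3.60×10⁻¹⁸ W = 3.60 aW

3.60 aW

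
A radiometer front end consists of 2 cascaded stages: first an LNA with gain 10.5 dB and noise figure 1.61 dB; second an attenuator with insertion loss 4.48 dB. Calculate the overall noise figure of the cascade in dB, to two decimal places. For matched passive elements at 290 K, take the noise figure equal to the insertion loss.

2.07 dB

Convert to linear (a loss of L dB is a gain of −L dB): F_i = 10^(NF_i/10), G_i = 10^(G_i,dB/10)
  Stage 1: F_1 = 10^(1.61/10) = 1.449, G_1 = 10^(10.5/10) = 11.22
  Stage 2: F_2 = 10^(4.48/10) = 2.805, G_2 = 10^(−4.48/10) = 0.3565
Friis cascade:
  F = 1.449 + (2.805 − 1)/11.22 = 1.610
NF = 10 log₁₀(1.610) = 2.07 dB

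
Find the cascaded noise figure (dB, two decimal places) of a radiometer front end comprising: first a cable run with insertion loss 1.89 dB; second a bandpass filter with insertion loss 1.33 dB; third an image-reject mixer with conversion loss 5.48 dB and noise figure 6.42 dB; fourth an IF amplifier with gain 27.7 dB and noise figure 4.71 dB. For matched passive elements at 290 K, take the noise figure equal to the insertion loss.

13.75 dB

Convert to linear (a loss of L dB is a gain of −L dB): F_i = 10^(NF_i/10), G_i = 10^(G_i,dB/10)
  Stage 1: F_1 = 10^(1.89/10) = 1.545, G_1 = 10^(−1.89/10) = 0.6471
  Stage 2: F_2 = 10^(1.33/10) = 1.358, G_2 = 10^(−1.33/10) = 0.7362
  Stage 3: F_3 = 10^(6.42/10) = 4.385, G_3 = 10^(−5.48/10) = 0.2831
  Stage 4: F_4 = 10^(4.71/10) = 2.958, G_4 = 10^(27.7/10) = 588.8
Friis cascade:
  F = 1.545 + (1.358 − 1)/0.6471 + (4.385 − 1)/0.4764 + (2.958 − 1)/0.1349 = 23.72
NF = 10 log₁₀(23.72) = 13.75 dB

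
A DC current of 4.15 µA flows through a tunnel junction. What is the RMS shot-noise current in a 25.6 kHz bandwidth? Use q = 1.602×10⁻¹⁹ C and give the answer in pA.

184 pA

I_n = √(2qI·B)
2qI·B = 2 × 1.602×10⁻¹⁹ × 4.15×10⁻⁶ × 2.56×10⁴ = 3.40×10⁻²⁰ A²
I_n = √(3.40×10⁻²⁰) = 1.84×10⁻¹⁰ A = 184 pA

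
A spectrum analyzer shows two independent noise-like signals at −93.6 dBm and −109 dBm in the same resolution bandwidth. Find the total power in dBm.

−93.5 dBm

Convert to linear, add, convert back:
P₁ = 4.37×10⁻¹³ W, P₂ = 1.26×10⁻¹⁴ W
P_tot = 4.49×10⁻¹³ W → 10 log₁₀(P_tot / 10⁻³) = −93.5 dBm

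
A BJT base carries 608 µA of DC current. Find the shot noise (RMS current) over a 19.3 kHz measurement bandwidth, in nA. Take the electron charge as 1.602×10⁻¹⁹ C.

1.94 nA

I_n = √(2qI·B)
2qI·B = 2 × 1.602×10⁻¹⁹ × 6.08×10⁻⁴ × 1.93×10⁴ = 3.76×10⁻¹⁸ A²
I_n = √(3.76×10⁻¹⁸) = 1.94×10⁻⁹ A = 1.94 nA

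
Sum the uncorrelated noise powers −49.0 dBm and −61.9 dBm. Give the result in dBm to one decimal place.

Convert to linear, add, convert back:
P₁ = 1.26×10⁻⁸ W, P₂ = 6.46×10⁻¹⁰ W
P_tot = 1.32×10⁻⁸ W → 10 log₁₀(P_tot / 10⁻³) = −48.8 dBm

−48.8 dBm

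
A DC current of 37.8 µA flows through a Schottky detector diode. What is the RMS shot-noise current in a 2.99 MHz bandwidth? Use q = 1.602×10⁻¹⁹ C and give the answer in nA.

I_n = √(2qI·B)
2qI·B = 2 × 1.602×10⁻¹⁹ × 3.78×10⁻⁵ × 2.99×10⁶ = 3.62×10⁻¹⁷ A²
I_n = √(3.62×10⁻¹⁷) = 6.02×10⁻⁹ A = 6.02 nA

6.02 nA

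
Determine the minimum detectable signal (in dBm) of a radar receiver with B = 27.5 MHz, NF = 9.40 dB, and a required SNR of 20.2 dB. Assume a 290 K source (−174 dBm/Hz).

−70.0 dBm

Sensitivity = −174 + 10 log₁₀(B) + NF + SNR_min
= −174 + 74.39 + 9.40 + 20.2
= −70.01 dBm → −70.0 dBm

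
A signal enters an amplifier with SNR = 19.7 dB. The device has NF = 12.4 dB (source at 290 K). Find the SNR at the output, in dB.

7.3 dB

By definition F = SNR_in/SNR_out, so in dB: SNR_out = SNR_in − NF
SNR_out = 19.7 − 12.4 = 7.3 dB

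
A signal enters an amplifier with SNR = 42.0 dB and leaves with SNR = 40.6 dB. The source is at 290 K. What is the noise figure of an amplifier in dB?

1.4 dB

NF (dB) = SNR_in(dB) − SNR_out(dB) when the source is at T₀
NF = 42.0 − 40.6 = 1.4 dB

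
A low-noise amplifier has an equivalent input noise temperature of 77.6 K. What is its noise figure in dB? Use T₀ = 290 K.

F = 1 + T_e/T₀ = 1 + 77.6/290 = 1.26759
NF = 10 log₁₀(1.26759) = 1.03 dB

1.03 dB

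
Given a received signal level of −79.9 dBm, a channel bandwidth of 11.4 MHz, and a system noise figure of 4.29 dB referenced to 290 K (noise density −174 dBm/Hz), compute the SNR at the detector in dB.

19.2 dB

Noise floor: N = −174 + 10 log₁₀(B) + NF
10 log₁₀(1.14×10⁷) = 70.57 dB
N = −174 + 70.57 + 4.29 = −99.14 dBm
SNR = P_sig − N = −79.9 − (−99.14) = 19.24 dB → 19.2 dB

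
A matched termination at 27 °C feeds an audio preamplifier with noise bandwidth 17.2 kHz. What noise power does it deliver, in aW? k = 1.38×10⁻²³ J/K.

71.2 aW

T = 27 °C + 273.15 = 300.15 K
P_n = kTB = 1.38×10⁻²³ × 300.15 × 1.72×10⁴ = 7.12×10⁻¹⁷ W = 71.2 aW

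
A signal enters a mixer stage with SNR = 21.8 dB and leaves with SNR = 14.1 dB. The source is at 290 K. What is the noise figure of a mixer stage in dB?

7.7 dB

NF (dB) = SNR_in(dB) − SNR_out(dB) when the source is at T₀
NF = 21.8 − 14.1 = 7.7 dB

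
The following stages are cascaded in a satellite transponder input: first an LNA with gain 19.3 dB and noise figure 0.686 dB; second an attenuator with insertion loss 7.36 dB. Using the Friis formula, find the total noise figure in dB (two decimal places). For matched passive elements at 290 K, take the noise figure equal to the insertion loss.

Convert to linear (a loss of L dB is a gain of −L dB): F_i = 10^(NF_i/10), G_i = 10^(G_i,dB/10)
  Stage 1: F_1 = 10^(0.686/10) = 1.171, G_1 = 10^(19.3/10) = 85.11
  Stage 2: F_2 = 10^(7.36/10) = 5.445, G_2 = 10^(−7.36/10) = 0.1837
Friis cascade:
  F = 1.171 + (5.445 − 1)/85.11 = 1.223
NF = 10 log₁₀(1.223) = 0.88 dB

0.88 dB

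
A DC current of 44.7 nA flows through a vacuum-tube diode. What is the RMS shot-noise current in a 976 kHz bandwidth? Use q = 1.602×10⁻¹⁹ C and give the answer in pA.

I_n = √(2qI·B)
2qI·B = 2 × 1.602×10⁻¹⁹ × 4.47×10⁻⁸ × 9.76×10⁵ = 1.40×10⁻²⁰ A²
I_n = √(1.40×10⁻²⁰) = 1.18×10⁻¹⁰ A = 118 pA

118 pA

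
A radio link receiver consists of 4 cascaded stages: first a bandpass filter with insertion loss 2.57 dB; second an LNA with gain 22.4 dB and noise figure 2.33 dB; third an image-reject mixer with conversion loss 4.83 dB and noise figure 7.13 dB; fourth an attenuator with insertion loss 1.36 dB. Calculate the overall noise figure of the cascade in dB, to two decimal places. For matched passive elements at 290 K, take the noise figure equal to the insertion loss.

Convert to linear (a loss of L dB is a gain of −L dB): F_i = 10^(NF_i/10), G_i = 10^(G_i,dB/10)
  Stage 1: F_1 = 10^(2.57/10) = 1.807, G_1 = 10^(−2.57/10) = 0.5534
  Stage 2: F_2 = 10^(2.33/10) = 1.710, G_2 = 10^(22.4/10) = 173.8
  Stage 3: F_3 = 10^(7.13/10) = 5.164, G_3 = 10^(−4.83/10) = 0.3289
  Stage 4: F_4 = 10^(1.36/10) = 1.368, G_4 = 10^(−1.36/10) = 0.7311
Friis cascade:
  F = 1.807 + (1.710 − 1)/0.5534 + (5.164 − 1)/96.16 + (1.368 − 1)/31.62 = 3.145
NF = 10 log₁₀(3.145) = 4.98 dB

4.98 dB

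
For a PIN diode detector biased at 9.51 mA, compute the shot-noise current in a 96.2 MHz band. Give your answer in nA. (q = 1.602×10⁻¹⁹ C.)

I_n = √(2qI·B)
2qI·B = 2 × 1.602×10⁻¹⁹ × 9.51×10⁻³ × 9.62×10⁷ = 2.93×10⁻¹³ A²
I_n = √(2.93×10⁻¹³) = 5.41×10⁻⁷ A = 541 nA

541 nA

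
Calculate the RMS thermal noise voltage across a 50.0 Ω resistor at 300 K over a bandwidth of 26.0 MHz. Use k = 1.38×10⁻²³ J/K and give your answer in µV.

4.64 µV

V_n = √(4kTRB)
4kTRB = 4 × 1.38×10⁻²³ × 300 × 5.00×10¹ × 2.60×10⁷ = 2.15×10⁻¹¹ V²
V_n = √(2.15×10⁻¹¹) = 4.64×10⁻⁶ V = 4.64 µV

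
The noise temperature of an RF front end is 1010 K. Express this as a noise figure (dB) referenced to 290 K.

F = 1 + T_e/T₀ = 1 + 1010/290 = 4.48276
NF = 10 log₁₀(4.48276) = 6.52 dB

6.52 dB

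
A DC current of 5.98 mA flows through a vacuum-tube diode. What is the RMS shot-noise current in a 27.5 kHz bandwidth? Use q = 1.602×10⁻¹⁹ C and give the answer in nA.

I_n = √(2qI·B)
2qI·B = 2 × 1.602×10⁻¹⁹ × 5.98×10⁻³ × 2.75×10⁴ = 5.27×10⁻¹⁷ A²
I_n = √(5.27×10⁻¹⁷) = 7.26×10⁻⁹ A = 7.26 nA

7.26 nA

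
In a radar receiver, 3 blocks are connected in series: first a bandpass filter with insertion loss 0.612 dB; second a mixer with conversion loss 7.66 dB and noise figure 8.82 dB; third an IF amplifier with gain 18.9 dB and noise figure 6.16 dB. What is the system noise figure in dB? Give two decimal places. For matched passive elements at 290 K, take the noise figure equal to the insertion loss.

14.74 dB

Convert to linear (a loss of L dB is a gain of −L dB): F_i = 10^(NF_i/10), G_i = 10^(G_i,dB/10)
  Stage 1: F_1 = 10^(0.612/10) = 1.151, G_1 = 10^(−0.612/10) = 0.8686
  Stage 2: F_2 = 10^(8.82/10) = 7.621, G_2 = 10^(−7.66/10) = 0.1714
  Stage 3: F_3 = 10^(6.16/10) = 4.130, G_3 = 10^(18.9/10) = 77.62
Friis cascade:
  F = 1.151 + (7.621 − 1)/0.8686 + (4.130 − 1)/0.1489 = 29.80
NF = 10 log₁₀(29.80) = 14.74 dB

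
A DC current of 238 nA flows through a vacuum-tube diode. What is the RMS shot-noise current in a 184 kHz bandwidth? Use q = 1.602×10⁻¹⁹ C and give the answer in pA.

118 pA

I_n = √(2qI·B)
2qI·B = 2 × 1.602×10⁻¹⁹ × 2.38×10⁻⁷ × 1.84×10⁵ = 1.40×10⁻²⁰ A²
I_n = √(1.40×10⁻²⁰) = 1.18×10⁻¹⁰ A = 118 pA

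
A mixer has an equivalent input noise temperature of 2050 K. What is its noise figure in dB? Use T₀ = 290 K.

9.07 dB

F = 1 + T_e/T₀ = 1 + 2050/290 = 8.06897
NF = 10 log₁₀(8.06897) = 9.07 dB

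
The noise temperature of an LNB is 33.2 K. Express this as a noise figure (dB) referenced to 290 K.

F = 1 + T_e/T₀ = 1 + 33.2/290 = 1.11448
NF = 10 log₁₀(1.11448) = 0.471 dB

0.471 dB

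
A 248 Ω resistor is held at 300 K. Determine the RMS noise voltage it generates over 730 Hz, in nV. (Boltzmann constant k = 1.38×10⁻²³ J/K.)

V_n = √(4kTRB)
4kTRB = 4 × 1.38×10⁻²³ × 300 × 2.48×10² × 7.30×10² = 3.00×10⁻¹⁵ V²
V_n = √(3.00×10⁻¹⁵) = 5.48×10⁻⁸ V = 54.8 nV

54.8 nV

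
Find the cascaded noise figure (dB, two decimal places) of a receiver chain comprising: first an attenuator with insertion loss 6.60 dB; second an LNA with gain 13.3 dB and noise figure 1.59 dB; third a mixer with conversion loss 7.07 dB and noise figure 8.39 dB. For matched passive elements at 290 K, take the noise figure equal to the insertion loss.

Convert to linear (a loss of L dB is a gain of −L dB): F_i = 10^(NF_i/10), G_i = 10^(G_i,dB/10)
  Stage 1: F_1 = 10^(6.60/10) = 4.571, G_1 = 10^(−6.60/10) = 0.2188
  Stage 2: F_2 = 10^(1.59/10) = 1.442, G_2 = 10^(13.3/10) = 21.38
  Stage 3: F_3 = 10^(8.39/10) = 6.902, G_3 = 10^(−7.07/10) = 0.1963
Friis cascade:
  F = 4.571 + (1.442 − 1)/0.2188 + (6.902 − 1)/4.677 = 7.854
NF = 10 log₁₀(7.854) = 8.95 dB

8.95 dB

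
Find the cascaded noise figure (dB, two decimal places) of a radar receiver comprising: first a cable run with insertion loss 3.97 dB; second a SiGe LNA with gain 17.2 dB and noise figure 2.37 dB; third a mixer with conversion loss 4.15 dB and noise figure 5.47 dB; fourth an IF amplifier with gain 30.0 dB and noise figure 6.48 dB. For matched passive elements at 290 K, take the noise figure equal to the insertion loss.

6.86 dB

Convert to linear (a loss of L dB is a gain of −L dB): F_i = 10^(NF_i/10), G_i = 10^(G_i,dB/10)
  Stage 1: F_1 = 10^(3.97/10) = 2.495, G_1 = 10^(−3.97/10) = 0.4009
  Stage 2: F_2 = 10^(2.37/10) = 1.726, G_2 = 10^(17.2/10) = 52.48
  Stage 3: F_3 = 10^(5.47/10) = 3.524, G_3 = 10^(−4.15/10) = 0.3846
  Stage 4: F_4 = 10^(6.48/10) = 4.446, G_4 = 10^(30.0/10) = 1000
Friis cascade:
  F = 2.495 + (1.726 − 1)/0.4009 + (3.524 − 1)/21.04 + (4.446 − 1)/8.091 = 4.851
NF = 10 log₁₀(4.851) = 6.86 dB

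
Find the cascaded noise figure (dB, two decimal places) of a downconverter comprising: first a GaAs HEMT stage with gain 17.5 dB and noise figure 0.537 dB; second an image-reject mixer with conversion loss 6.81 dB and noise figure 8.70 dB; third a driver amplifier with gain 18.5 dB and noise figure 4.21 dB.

1.42 dB

Convert to linear (a loss of L dB is a gain of −L dB): F_i = 10^(NF_i/10), G_i = 10^(G_i,dB/10)
  Stage 1: F_1 = 10^(0.537/10) = 1.132, G_1 = 10^(17.5/10) = 56.23
  Stage 2: F_2 = 10^(8.70/10) = 7.413, G_2 = 10^(−6.81/10) = 0.2084
  Stage 3: F_3 = 10^(4.21/10) = 2.636, G_3 = 10^(18.5/10) = 70.79
Friis cascade:
  F = 1.132 + (7.413 − 1)/56.23 + (2.636 − 1)/11.72 = 1.385
NF = 10 log₁₀(1.385) = 1.42 dB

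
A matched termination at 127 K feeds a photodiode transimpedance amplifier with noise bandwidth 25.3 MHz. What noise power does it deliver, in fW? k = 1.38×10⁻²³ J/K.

44.3 fW

P_n = kTB = 1.38×10⁻²³ × 127 × 2.53×10⁷ = 4.43×10⁻¹⁴ W = 44.3 fW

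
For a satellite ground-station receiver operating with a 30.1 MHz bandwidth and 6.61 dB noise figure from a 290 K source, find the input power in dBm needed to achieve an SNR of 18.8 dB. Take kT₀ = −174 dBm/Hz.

Sensitivity = −174 + 10 log₁₀(B) + NF + SNR_min
= −174 + 74.79 + 6.61 + 18.8
= −73.80 dBm → −73.8 dBm

−73.8 dBm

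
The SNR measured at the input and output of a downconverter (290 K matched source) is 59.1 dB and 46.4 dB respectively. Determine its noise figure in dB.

NF (dB) = SNR_in(dB) − SNR_out(dB) when the source is at T₀
NF = 59.1 − 46.4 = 12.7 dB

12.7 dB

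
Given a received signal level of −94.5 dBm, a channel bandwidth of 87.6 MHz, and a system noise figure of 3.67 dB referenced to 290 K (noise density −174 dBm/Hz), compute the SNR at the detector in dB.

−3.6 dB

Noise floor: N = −174 + 10 log₁₀(B) + NF
10 log₁₀(8.76×10⁷) = 79.43 dB
N = −174 + 79.43 + 3.67 = −90.90 dBm
SNR = P_sig − N = −94.5 − (−90.90) = −3.60 dB → −3.6 dB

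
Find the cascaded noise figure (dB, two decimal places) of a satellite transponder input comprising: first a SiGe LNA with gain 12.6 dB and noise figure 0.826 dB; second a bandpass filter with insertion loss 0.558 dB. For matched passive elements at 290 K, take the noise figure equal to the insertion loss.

Convert to linear (a loss of L dB is a gain of −L dB): F_i = 10^(NF_i/10), G_i = 10^(G_i,dB/10)
  Stage 1: F_1 = 10^(0.826/10) = 1.209, G_1 = 10^(12.6/10) = 18.20
  Stage 2: F_2 = 10^(0.558/10) = 1.137, G_2 = 10^(−0.558/10) = 0.8794
Friis cascade:
  F = 1.209 + (1.137 − 1)/18.20 = 1.217
NF = 10 log₁₀(1.217) = 0.85 dB

0.85 dB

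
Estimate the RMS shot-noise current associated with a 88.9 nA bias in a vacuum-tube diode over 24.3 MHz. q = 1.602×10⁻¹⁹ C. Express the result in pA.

I_n = √(2qI·B)
2qI·B = 2 × 1.602×10⁻¹⁹ × 8.89×10⁻⁸ × 2.43×10⁷ = 6.92×10⁻¹⁹ A²
I_n = √(6.92×10⁻¹⁹) = 8.32×10⁻¹⁰ A = 832 pA

832 pA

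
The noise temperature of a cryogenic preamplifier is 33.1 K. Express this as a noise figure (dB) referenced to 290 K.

0.469 dB

F = 1 + T_e/T₀ = 1 + 33.1/290 = 1.11414
NF = 10 log₁₀(1.11414) = 0.469 dB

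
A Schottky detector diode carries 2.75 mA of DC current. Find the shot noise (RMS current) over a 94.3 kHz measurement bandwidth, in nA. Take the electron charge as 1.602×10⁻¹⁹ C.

9.12 nA

I_n = √(2qI·B)
2qI·B = 2 × 1.602×10⁻¹⁹ × 2.75×10⁻³ × 9.43×10⁴ = 8.31×10⁻¹⁷ A²
I_n = √(8.31×10⁻¹⁷) = 9.12×10⁻⁹ A = 9.12 nA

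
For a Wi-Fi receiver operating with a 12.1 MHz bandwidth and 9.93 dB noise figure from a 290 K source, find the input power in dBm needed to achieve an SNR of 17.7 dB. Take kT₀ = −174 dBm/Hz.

−75.5 dBm

Sensitivity = −174 + 10 log₁₀(B) + NF + SNR_min
= −174 + 70.83 + 9.93 + 17.7
= −75.54 dBm → −75.5 dBm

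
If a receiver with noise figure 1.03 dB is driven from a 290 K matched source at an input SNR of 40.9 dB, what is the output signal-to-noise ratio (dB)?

39.87 dB

By definition F = SNR_in/SNR_out, so in dB: SNR_out = SNR_in − NF
SNR_out = 40.9 − 1.03 = 39.87 dB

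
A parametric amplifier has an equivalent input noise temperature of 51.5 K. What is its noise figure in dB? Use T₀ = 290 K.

F = 1 + T_e/T₀ = 1 + 51.5/290 = 1.17759
NF = 10 log₁₀(1.17759) = 0.710 dB

0.710 dB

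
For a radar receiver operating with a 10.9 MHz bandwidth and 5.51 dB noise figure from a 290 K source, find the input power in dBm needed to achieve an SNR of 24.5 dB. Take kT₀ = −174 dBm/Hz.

Sensitivity = −174 + 10 log₁₀(B) + NF + SNR_min
= −174 + 70.37 + 5.51 + 24.5
= −73.62 dBm → −73.6 dBm

−73.6 dBm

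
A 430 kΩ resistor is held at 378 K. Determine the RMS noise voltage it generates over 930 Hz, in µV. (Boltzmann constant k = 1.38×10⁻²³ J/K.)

2.89 µV

V_n = √(4kTRB)
4kTRB = 4 × 1.38×10⁻²³ × 378 × 4.30×10⁵ × 9.30×10² = 8.34×10⁻¹² V²
V_n = √(8.34×10⁻¹²) = 2.89×10⁻⁶ V = 2.89 µV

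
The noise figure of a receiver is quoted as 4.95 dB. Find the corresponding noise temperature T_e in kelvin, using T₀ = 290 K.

F = 10^(4.95/10) = 3.12608
T_e = (F − 1)·T₀ = (3.12608 − 1) × 290 = 617 K

617 K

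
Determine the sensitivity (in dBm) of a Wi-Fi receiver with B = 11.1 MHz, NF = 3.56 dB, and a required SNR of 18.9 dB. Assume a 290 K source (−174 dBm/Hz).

Sensitivity = −174 + 10 log₁₀(B) + NF + SNR_min
= −174 + 70.45 + 3.56 + 18.9
= −81.09 dBm → −81.1 dBm

−81.1 dBm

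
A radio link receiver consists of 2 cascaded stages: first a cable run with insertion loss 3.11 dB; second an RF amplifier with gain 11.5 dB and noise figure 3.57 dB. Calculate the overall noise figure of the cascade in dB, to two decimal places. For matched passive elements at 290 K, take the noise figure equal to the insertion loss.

Convert to linear (a loss of L dB is a gain of −L dB): F_i = 10^(NF_i/10), G_i = 10^(G_i,dB/10)
  Stage 1: F_1 = 10^(3.11/10) = 2.046, G_1 = 10^(−3.11/10) = 0.4887
  Stage 2: F_2 = 10^(3.57/10) = 2.275, G_2 = 10^(11.5/10) = 14.13
Friis cascade:
  F = 2.046 + (2.275 − 1)/0.4887 = 4.656
NF = 10 log₁₀(4.656) = 6.68 dB

6.68 dB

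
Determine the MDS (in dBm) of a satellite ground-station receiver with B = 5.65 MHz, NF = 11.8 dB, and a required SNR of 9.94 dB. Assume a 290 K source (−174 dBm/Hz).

Sensitivity = −174 + 10 log₁₀(B) + NF + SNR_min
= −174 + 67.52 + 11.8 + 9.94
= −84.74 dBm → −84.7 dBm

−84.7 dBm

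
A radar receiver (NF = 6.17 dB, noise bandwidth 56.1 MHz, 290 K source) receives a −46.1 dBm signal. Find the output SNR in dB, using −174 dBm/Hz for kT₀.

Noise floor: N = −174 + 10 log₁₀(B) + NF
10 log₁₀(5.61×10⁷) = 77.49 dB
N = −174 + 77.49 + 6.17 = −90.34 dBm
SNR = P_sig − N = −46.1 − (−90.34) = 44.24 dB → 44.2 dB

44.2 dB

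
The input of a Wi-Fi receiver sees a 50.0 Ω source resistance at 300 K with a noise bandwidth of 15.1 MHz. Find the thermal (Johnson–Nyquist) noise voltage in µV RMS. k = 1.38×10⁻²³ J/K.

3.54 µV

V_n = √(4kTRB)
4kTRB = 4 × 1.38×10⁻²³ × 300 × 5.00×10¹ × 1.51×10⁷ = 1.25×10⁻¹¹ V²
V_n = √(1.25×10⁻¹¹) = 3.54×10⁻⁶ V = 3.54 µV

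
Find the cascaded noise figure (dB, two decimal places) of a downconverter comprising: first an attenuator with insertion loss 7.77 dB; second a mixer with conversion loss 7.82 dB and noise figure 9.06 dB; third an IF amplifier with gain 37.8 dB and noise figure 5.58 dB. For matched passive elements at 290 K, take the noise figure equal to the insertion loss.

Convert to linear (a loss of L dB is a gain of −L dB): F_i = 10^(NF_i/10), G_i = 10^(G_i,dB/10)
  Stage 1: F_1 = 10^(7.77/10) = 5.984, G_1 = 10^(−7.77/10) = 0.1671
  Stage 2: F_2 = 10^(9.06/10) = 8.054, G_2 = 10^(−7.82/10) = 0.1652
  Stage 3: F_3 = 10^(5.58/10) = 3.614, G_3 = 10^(37.8/10) = 6026
Friis cascade:
  F = 5.984 + (8.054 − 1)/0.1671 + (3.614 − 1)/0.02761 = 142.9
NF = 10 log₁₀(142.9) = 21.55 dB

21.55 dB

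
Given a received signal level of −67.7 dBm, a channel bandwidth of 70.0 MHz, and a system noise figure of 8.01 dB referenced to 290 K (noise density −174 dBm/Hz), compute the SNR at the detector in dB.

Noise floor: N = −174 + 10 log₁₀(B) + NF
10 log₁₀(7.00×10⁷) = 78.45 dB
N = −174 + 78.45 + 8.01 = −87.54 dBm
SNR = P_sig − N = −67.7 − (−87.54) = 19.84 dB → 19.8 dB

19.8 dB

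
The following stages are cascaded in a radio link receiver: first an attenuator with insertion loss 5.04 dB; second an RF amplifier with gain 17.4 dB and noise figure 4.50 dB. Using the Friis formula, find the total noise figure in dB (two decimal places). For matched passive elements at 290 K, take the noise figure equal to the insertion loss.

Convert to linear (a loss of L dB is a gain of −L dB): F_i = 10^(NF_i/10), G_i = 10^(G_i,dB/10)
  Stage 1: F_1 = 10^(5.04/10) = 3.192, G_1 = 10^(−5.04/10) = 0.3133
  Stage 2: F_2 = 10^(4.50/10) = 2.818, G_2 = 10^(17.4/10) = 54.95
Friis cascade:
  F = 3.192 + (2.818 − 1)/0.3133 = 8.995
NF = 10 log₁₀(8.995) = 9.54 dB

9.54 dB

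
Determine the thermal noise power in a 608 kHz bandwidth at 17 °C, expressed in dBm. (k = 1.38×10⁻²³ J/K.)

−116.1 dBm

T = 17 °C + 273.15 = 290.15 K
P_n = kTB = 1.38×10⁻²³ × 290.15 × 6.08×10⁵ = 2.43×10⁻¹⁵ W
In dBm: 10 log₁₀(2.43×10⁻¹⁵ / 10⁻³) = −116.1 dBm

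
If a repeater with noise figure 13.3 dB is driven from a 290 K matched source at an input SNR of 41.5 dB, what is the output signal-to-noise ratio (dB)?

28.2 dB

By definition F = SNR_in/SNR_out, so in dB: SNR_out = SNR_in − NF
SNR_out = 41.5 − 13.3 = 28.2 dB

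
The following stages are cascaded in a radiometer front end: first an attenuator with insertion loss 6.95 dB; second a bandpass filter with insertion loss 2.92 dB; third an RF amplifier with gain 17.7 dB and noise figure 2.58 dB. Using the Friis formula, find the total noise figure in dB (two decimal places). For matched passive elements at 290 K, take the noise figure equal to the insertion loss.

12.45 dB

Convert to linear (a loss of L dB is a gain of −L dB): F_i = 10^(NF_i/10), G_i = 10^(G_i,dB/10)
  Stage 1: F_1 = 10^(6.95/10) = 4.955, G_1 = 10^(−6.95/10) = 0.2018
  Stage 2: F_2 = 10^(2.92/10) = 1.959, G_2 = 10^(−2.92/10) = 0.5105
  Stage 3: F_3 = 10^(2.58/10) = 1.811, G_3 = 10^(17.7/10) = 58.88
Friis cascade:
  F = 4.955 + (1.959 − 1)/0.2018 + (1.811 − 1)/0.1030 = 17.58
NF = 10 log₁₀(17.58) = 12.45 dB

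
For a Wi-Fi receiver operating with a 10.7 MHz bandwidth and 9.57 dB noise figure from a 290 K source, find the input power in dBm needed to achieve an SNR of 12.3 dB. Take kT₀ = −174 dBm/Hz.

Sensitivity = −174 + 10 log₁₀(B) + NF + SNR_min
= −174 + 70.29 + 9.57 + 12.3
= −81.84 dBm → −81.8 dBm

−81.8 dBm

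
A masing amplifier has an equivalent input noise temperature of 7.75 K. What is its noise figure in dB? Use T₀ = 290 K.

F = 1 + T_e/T₀ = 1 + 7.75/290 = 1.02672
NF = 10 log₁₀(1.02672) = 0.115 dB

0.115 dB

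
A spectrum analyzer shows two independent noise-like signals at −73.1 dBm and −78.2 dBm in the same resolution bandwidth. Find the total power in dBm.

Convert to linear, add, convert back:
P₁ = 4.90×10⁻¹¹ W, P₂ = 1.51×10⁻¹¹ W
P_tot = 6.41×10⁻¹¹ W → 10 log₁₀(P_tot / 10⁻³) = −71.9 dBm

−71.9 dBm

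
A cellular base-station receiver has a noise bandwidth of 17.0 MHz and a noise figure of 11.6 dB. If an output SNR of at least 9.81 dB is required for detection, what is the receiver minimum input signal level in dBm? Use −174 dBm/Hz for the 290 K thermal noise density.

Sensitivity = −174 + 10 log₁₀(B) + NF + SNR_min
= −174 + 72.3 + 11.6 + 9.81
= −80.29 dBm → −80.3 dBm

−80.3 dBm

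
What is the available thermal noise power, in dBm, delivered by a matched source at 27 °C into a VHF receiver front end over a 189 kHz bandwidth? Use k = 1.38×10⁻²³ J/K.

−121.1 dBm

T = 27 °C + 273.15 = 300.15 K
P_n = kTB = 1.38×10⁻²³ × 300.15 × 1.89×10⁵ = 7.83×10⁻¹⁶ W
In dBm: 10 log₁₀(7.83×10⁻¹⁶ / 10⁻³) = −121.1 dBm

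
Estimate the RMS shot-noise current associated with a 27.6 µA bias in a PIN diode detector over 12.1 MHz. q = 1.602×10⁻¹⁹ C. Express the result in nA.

I_n = √(2qI·B)
2qI·B = 2 × 1.602×10⁻¹⁹ × 2.76×10⁻⁵ × 1.21×10⁷ = 1.07×10⁻¹⁶ A²
I_n = √(1.07×10⁻¹⁶) = 1.03×10⁻⁸ A = 10.3 nA

10.3 nA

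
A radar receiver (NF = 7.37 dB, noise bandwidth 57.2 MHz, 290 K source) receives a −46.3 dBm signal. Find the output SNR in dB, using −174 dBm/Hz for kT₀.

42.8 dB

Noise floor: N = −174 + 10 log₁₀(B) + NF
10 log₁₀(5.72×10⁷) = 77.57 dB
N = −174 + 77.57 + 7.37 = −89.06 dBm
SNR = P_sig − N = −46.3 − (−89.06) = 42.76 dB → 42.8 dB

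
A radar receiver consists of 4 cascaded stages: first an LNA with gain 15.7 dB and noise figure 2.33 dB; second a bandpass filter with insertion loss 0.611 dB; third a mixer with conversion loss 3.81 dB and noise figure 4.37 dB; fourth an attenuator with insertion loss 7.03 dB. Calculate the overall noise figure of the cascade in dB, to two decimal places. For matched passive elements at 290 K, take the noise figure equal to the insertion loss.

Convert to linear (a loss of L dB is a gain of −L dB): F_i = 10^(NF_i/10), G_i = 10^(G_i,dB/10)
  Stage 1: F_1 = 10^(2.33/10) = 1.710, G_1 = 10^(15.7/10) = 37.15
  Stage 2: F_2 = 10^(0.611/10) = 1.151, G_2 = 10^(−0.611/10) = 0.8688
  Stage 3: F_3 = 10^(4.37/10) = 2.735, G_3 = 10^(−3.81/10) = 0.4159
  Stage 4: F_4 = 10^(7.03/10) = 5.047, G_4 = 10^(−7.03/10) = 0.1982
Friis cascade:
  F = 1.710 + (1.151 − 1)/37.15 + (2.735 − 1)/32.28 + (5.047 − 1)/13.42 = 2.069
NF = 10 log₁₀(2.069) = 3.16 dB

3.16 dB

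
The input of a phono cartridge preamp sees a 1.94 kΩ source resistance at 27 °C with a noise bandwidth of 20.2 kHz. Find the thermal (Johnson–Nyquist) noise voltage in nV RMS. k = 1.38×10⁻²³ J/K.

T = 27 °C + 273.15 = 300.15 K
V_n = √(4kTRB)
4kTRB = 4 × 1.38×10⁻²³ × 300.15 × 1.94×10³ × 2.02×10⁴ = 6.49×10⁻¹³ V²
V_n = √(6.49×10⁻¹³) = 8.06×10⁻⁷ V = 806 nV

806 nV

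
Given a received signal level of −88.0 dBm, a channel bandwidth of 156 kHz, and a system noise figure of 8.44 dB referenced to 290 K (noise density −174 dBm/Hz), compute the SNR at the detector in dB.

25.6 dB

Noise floor: N = −174 + 10 log₁₀(B) + NF
10 log₁₀(1.56×10⁵) = 51.93 dB
N = −174 + 51.93 + 8.44 = −113.63 dBm
SNR = P_sig − N = −88.0 − (−113.63) = 25.63 dB → 25.6 dB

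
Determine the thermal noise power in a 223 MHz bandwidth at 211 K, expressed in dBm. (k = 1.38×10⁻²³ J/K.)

−91.9 dBm

P_n = kTB = 1.38×10⁻²³ × 211 × 2.23×10⁸ = 6.49×10⁻¹³ W
In dBm: 10 log₁₀(6.49×10⁻¹³ / 10⁻³) = −91.9 dBm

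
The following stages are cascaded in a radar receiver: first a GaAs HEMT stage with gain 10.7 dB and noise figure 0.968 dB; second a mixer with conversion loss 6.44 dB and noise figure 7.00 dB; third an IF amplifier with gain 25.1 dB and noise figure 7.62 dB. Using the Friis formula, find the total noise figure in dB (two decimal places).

Convert to linear (a loss of L dB is a gain of −L dB): F_i = 10^(NF_i/10), G_i = 10^(G_i,dB/10)
  Stage 1: F_1 = 10^(0.968/10) = 1.250, G_1 = 10^(10.7/10) = 11.75
  Stage 2: F_2 = 10^(7.00/10) = 5.012, G_2 = 10^(−6.44/10) = 0.2270
  Stage 3: F_3 = 10^(7.62/10) = 5.781, G_3 = 10^(25.1/10) = 323.6
Friis cascade:
  F = 1.250 + (5.012 − 1)/11.75 + (5.781 − 1)/2.667 = 3.384
NF = 10 log₁₀(3.384) = 5.29 dB

5.29 dB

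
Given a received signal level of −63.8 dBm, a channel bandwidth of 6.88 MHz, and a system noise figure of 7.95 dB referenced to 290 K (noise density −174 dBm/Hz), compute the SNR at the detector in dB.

Noise floor: N = −174 + 10 log₁₀(B) + NF
10 log₁₀(6.88×10⁶) = 68.38 dB
N = −174 + 68.38 + 7.95 = −97.67 dBm
SNR = P_sig − N = −63.8 − (−97.67) = 33.87 dB → 33.9 dB

33.9 dB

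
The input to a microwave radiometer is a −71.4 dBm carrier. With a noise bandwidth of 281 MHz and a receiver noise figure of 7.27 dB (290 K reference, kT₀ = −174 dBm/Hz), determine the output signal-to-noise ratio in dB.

Noise floor: N = −174 + 10 log₁₀(B) + NF
10 log₁₀(2.81×10⁸) = 84.49 dB
N = −174 + 84.49 + 7.27 = −82.24 dBm
SNR = P_sig − N = −71.4 − (−82.24) = 10.84 dB → 10.8 dB

10.8 dB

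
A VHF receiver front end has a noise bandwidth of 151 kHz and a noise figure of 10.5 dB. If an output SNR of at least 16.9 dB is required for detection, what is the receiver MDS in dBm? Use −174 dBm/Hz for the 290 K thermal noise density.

Sensitivity = −174 + 10 log₁₀(B) + NF + SNR_min
= −174 + 51.79 + 10.5 + 16.9
= −94.81 dBm → −94.8 dBm

−94.8 dBm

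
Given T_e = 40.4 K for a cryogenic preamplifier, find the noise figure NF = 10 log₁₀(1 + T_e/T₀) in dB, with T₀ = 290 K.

F = 1 + T_e/T₀ = 1 + 40.4/290 = 1.13931
NF = 10 log₁₀(1.13931) = 0.566 dB

0.566 dB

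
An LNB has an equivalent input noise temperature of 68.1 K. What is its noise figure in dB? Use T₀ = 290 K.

0.916 dB

F = 1 + T_e/T₀ = 1 + 68.1/290 = 1.23483
NF = 10 log₁₀(1.23483) = 0.916 dB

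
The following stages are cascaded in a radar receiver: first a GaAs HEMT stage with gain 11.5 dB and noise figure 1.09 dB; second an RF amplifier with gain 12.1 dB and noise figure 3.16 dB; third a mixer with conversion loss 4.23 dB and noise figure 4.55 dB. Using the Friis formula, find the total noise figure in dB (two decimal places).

1.36 dB

Convert to linear (a loss of L dB is a gain of −L dB): F_i = 10^(NF_i/10), G_i = 10^(G_i,dB/10)
  Stage 1: F_1 = 10^(1.09/10) = 1.285, G_1 = 10^(11.5/10) = 14.13
  Stage 2: F_2 = 10^(3.16/10) = 2.070, G_2 = 10^(12.1/10) = 16.22
  Stage 3: F_3 = 10^(4.55/10) = 2.851, G_3 = 10^(−4.23/10) = 0.3776
Friis cascade:
  F = 1.285 + (2.070 − 1)/14.13 + (2.851 − 1)/229.1 = 1.369
NF = 10 log₁₀(1.369) = 1.36 dB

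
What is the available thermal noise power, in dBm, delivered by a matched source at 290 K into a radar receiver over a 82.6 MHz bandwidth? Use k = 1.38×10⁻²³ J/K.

−94.8 dBm

P_n = kTB = 1.38×10⁻²³ × 290 × 8.26×10⁷ = 3.31×10⁻¹³ W
In dBm: 10 log₁₀(3.31×10⁻¹³ / 10⁻³) = −94.8 dBm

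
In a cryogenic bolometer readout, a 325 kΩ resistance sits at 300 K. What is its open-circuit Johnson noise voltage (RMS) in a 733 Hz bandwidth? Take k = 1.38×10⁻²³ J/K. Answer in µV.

V_n = √(4kTRB)
4kTRB = 4 × 1.38×10⁻²³ × 300 × 3.25×10⁵ × 7.33×10² = 3.95×10⁻¹² V²
V_n = √(3.95×10⁻¹²) = 1.99×10⁻⁶ V = 1.99 µV

1.99 µV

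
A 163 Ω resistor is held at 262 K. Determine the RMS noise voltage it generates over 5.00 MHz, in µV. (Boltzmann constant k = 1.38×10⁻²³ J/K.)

V_n = √(4kTRB)
4kTRB = 4 × 1.38×10⁻²³ × 262 × 1.63×10² × 5.00×10⁶ = 1.18×10⁻¹¹ V²
V_n = √(1.18×10⁻¹¹) = 3.43×10⁻⁶ V = 3.43 µV

3.43 µV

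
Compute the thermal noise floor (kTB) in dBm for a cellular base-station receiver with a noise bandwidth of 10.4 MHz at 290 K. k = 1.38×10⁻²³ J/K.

−103.8 dBm

P_n = kTB = 1.38×10⁻²³ × 290 × 1.04×10⁷ = 4.16×10⁻¹⁴ W
In dBm: 10 log₁₀(4.16×10⁻¹⁴ / 10⁻³) = −103.8 dBm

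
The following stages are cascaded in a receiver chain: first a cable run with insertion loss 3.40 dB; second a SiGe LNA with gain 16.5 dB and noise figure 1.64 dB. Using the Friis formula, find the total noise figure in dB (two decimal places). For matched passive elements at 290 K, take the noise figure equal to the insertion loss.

Convert to linear (a loss of L dB is a gain of −L dB): F_i = 10^(NF_i/10), G_i = 10^(G_i,dB/10)
  Stage 1: F_1 = 10^(3.40/10) = 2.188, G_1 = 10^(−3.40/10) = 0.4571
  Stage 2: F_2 = 10^(1.64/10) = 1.459, G_2 = 10^(16.5/10) = 44.67
Friis cascade:
  F = 2.188 + (1.459 − 1)/0.4571 = 3.192
NF = 10 log₁₀(3.192) = 5.04 dB

5.04 dB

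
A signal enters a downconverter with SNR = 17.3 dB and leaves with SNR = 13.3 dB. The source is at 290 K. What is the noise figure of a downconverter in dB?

4.0 dB

NF (dB) = SNR_in(dB) − SNR_out(dB) when the source is at T₀
NF = 17.3 − 13.3 = 4.0 dB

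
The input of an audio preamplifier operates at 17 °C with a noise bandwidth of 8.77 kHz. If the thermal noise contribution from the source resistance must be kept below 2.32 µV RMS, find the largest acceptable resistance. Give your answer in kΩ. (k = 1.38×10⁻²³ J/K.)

T = 17 °C + 273.15 = 290.15 K
Johnson–Nyquist: V_n = √(4kTRB) ⇒ R = V_n² / (4kTB)
4kTB = 4 × 1.38×10⁻²³ × 290.15 × 8.77×10³ = 1.40×10⁻¹⁶
R = (2.32×10⁻⁶)² / 1.40×10⁻¹⁶ = 3.83×10⁴ Ω = 38.3 kΩ

38.3 kΩ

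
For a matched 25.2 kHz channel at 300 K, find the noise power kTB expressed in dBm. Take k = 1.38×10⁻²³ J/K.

P_n = kTB = 1.38×10⁻²³ × 300 × 2.52×10⁴ = 1.04×10⁻¹⁶ W
In dBm: 10 log₁₀(1.04×10⁻¹⁶ / 10⁻³) = −129.8 dBm

−129.8 dBm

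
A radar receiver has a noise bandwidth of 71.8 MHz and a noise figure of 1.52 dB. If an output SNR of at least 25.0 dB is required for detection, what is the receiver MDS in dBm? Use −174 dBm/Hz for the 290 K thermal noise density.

−68.9 dBm

Sensitivity = −174 + 10 log₁₀(B) + NF + SNR_min
= −174 + 78.56 + 1.52 + 25.0
= −68.92 dBm → −68.9 dBm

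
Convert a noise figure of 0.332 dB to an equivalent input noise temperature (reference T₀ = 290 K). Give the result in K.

F = 10^(0.332/10) = 1.07944
T_e = (F − 1)·T₀ = (1.07944 − 1) × 290 = 23.0 K

23.0 K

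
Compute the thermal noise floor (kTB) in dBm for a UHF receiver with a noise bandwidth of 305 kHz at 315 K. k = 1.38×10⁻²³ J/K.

P_n = kTB = 1.38×10⁻²³ × 315 × 3.05×10⁵ = 1.33×10⁻¹⁵ W
In dBm: 10 log₁₀(1.33×10⁻¹⁵ / 10⁻³) = −118.8 dBm

−118.8 dBm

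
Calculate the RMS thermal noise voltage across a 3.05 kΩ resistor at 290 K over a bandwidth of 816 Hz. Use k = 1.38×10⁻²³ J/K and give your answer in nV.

200 nV

V_n = √(4kTRB)
4kTRB = 4 × 1.38×10⁻²³ × 290 × 3.05×10³ × 8.16×10² = 3.98×10⁻¹⁴ V²
V_n = √(3.98×10⁻¹⁴) = 2.00×10⁻⁷ V = 200 nV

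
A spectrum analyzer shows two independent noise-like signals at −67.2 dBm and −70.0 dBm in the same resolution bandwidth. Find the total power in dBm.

Convert to linear, add, convert back:
P₁ = 1.91×10⁻¹⁰ W, P₂ = 1.00×10⁻¹⁰ W
P_tot = 2.91×10⁻¹⁰ W → 10 log₁₀(P_tot / 10⁻³) = −65.4 dBm

−65.4 dBm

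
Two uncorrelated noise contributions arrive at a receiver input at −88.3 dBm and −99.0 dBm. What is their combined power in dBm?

Convert to linear, add, convert back:
P₁ = 1.48×10⁻¹² W, P₂ = 1.26×10⁻¹³ W
P_tot = 1.61×10⁻¹² W → 10 log₁₀(P_tot / 10⁻³) = −87.9 dBm

−87.9 dBm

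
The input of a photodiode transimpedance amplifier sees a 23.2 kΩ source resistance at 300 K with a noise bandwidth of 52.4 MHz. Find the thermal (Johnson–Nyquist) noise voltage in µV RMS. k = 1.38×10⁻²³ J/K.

V_n = √(4kTRB)
4kTRB = 4 × 1.38×10⁻²³ × 300 × 2.32×10⁴ × 5.24×10⁷ = 2.01×10⁻⁸ V²
V_n = √(2.01×10⁻⁸) = 1.42×10⁻⁴ V = 142 µV

142 µV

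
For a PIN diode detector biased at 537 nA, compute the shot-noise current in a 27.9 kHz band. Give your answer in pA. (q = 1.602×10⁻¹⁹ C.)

69.3 pA

I_n = √(2qI·B)
2qI·B = 2 × 1.602×10⁻¹⁹ × 5.37×10⁻⁷ × 2.79×10⁴ = 4.80×10⁻²¹ A²
I_n = √(4.80×10⁻²¹) = 6.93×10⁻¹¹ A = 69.3 pA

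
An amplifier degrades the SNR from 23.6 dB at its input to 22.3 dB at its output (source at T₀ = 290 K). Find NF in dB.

1.3 dB

NF (dB) = SNR_in(dB) − SNR_out(dB) when the source is at T₀
NF = 23.6 − 22.3 = 1.3 dB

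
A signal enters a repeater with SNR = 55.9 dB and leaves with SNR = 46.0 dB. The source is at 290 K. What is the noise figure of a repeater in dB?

9.9 dB

NF (dB) = SNR_in(dB) − SNR_out(dB) when the source is at T₀
NF = 55.9 − 46.0 = 9.9 dB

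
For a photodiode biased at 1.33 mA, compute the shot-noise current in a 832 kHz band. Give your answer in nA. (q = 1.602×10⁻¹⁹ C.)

18.8 nA

I_n = √(2qI·B)
2qI·B = 2 × 1.602×10⁻¹⁹ × 1.33×10⁻³ × 8.32×10⁵ = 3.55×10⁻¹⁶ A²
I_n = √(3.55×10⁻¹⁶) = 1.88×10⁻⁸ A = 18.8 nA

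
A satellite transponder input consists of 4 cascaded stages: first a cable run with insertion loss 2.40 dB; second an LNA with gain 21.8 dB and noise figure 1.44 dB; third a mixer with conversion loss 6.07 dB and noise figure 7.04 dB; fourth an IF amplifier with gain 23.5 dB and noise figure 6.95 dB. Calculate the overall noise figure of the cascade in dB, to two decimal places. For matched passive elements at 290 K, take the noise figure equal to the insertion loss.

Convert to linear (a loss of L dB is a gain of −L dB): F_i = 10^(NF_i/10), G_i = 10^(G_i,dB/10)
  Stage 1: F_1 = 10^(2.40/10) = 1.738, G_1 = 10^(−2.40/10) = 0.5754
  Stage 2: F_2 = 10^(1.44/10) = 1.393, G_2 = 10^(21.8/10) = 151.4
  Stage 3: F_3 = 10^(7.04/10) = 5.058, G_3 = 10^(−6.07/10) = 0.2472
  Stage 4: F_4 = 10^(6.95/10) = 4.955, G_4 = 10^(23.5/10) = 223.9
Friis cascade:
  F = 1.738 + (1.393 − 1)/0.5754 + (5.058 − 1)/87.10 + (4.955 − 1)/21.53 = 2.651
NF = 10 log₁₀(2.651) = 4.23 dB

4.23 dB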